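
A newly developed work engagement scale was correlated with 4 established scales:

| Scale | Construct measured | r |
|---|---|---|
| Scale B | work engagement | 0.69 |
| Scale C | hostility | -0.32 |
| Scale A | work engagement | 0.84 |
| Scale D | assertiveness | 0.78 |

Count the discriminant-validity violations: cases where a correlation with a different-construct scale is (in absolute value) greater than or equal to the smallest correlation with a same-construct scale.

1

Convergent (same construct = work engagement): Scale B, Scale A.
Smallest convergent = 0.69. Discriminant |r|: 0.32, 0.78; count ≥ 0.69 → 1.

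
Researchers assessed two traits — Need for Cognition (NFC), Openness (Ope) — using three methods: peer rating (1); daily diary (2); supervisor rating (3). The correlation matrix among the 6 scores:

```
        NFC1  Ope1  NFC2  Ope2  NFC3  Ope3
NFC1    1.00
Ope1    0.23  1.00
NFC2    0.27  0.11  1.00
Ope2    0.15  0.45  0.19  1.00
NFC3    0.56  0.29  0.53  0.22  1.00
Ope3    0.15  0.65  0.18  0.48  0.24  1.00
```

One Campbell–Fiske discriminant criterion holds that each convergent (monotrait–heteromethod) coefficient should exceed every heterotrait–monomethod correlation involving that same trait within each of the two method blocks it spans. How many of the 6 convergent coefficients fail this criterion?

Checking each validity diagonal entry against its comparison values:
NFC (methods 1·2): 0.27 vs {0.23, 0.19} → pass.
NFC (methods 1·3): 0.56 vs {0.23, 0.24} → pass.
NFC (methods 2·3): 0.53 vs {0.19, 0.24} → pass.
Ope (methods 1·2): 0.45 vs {0.23, 0.19} → pass.
Ope (methods 1·3): 0.65 vs {0.23, 0.24} → pass.
Ope (methods 2·3): 0.48 vs {0.19, 0.24} → pass.
0 of 6 fail.

0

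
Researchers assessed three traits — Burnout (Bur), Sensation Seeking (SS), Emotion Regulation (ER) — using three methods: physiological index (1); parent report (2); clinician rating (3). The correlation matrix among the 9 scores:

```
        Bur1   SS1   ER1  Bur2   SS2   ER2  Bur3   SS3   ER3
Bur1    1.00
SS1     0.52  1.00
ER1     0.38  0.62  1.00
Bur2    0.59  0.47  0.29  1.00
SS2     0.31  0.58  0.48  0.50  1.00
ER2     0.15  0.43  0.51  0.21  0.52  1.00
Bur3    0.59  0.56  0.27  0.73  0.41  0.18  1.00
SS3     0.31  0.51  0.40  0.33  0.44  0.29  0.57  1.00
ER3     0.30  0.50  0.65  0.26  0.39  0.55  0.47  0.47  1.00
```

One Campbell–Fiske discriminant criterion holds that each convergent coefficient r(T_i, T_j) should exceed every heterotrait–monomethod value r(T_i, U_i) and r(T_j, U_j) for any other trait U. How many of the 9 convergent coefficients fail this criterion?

4

Each convergent coefficient versus the relevant comparison correlations:
Bur (methods 1·2): 0.59 vs {0.52, 0.50, 0.38, 0.21} → pass.
Bur (methods 1·3): 0.59 vs {0.52, 0.57, 0.38, 0.47} → pass.
Bur (methods 2·3): 0.73 vs {0.50, 0.57, 0.21, 0.47} → pass.
SS (methods 1·2): 0.58 vs {0.52, 0.50, 0.62, 0.52} → fail.
SS (methods 1·3): 0.51 vs {0.52, 0.57, 0.62, 0.47} → fail.
SS (methods 2·3): 0.44 vs {0.50, 0.57, 0.52, 0.47} → fail.
ER (methods 1·2): 0.51 vs {0.38, 0.21, 0.62, 0.52} → fail.
ER (methods 1·3): 0.65 vs {0.38, 0.47, 0.62, 0.47} → pass.
ER (methods 2·3): 0.55 vs {0.21, 0.47, 0.52, 0.47} → pass.
4 of 9 fail.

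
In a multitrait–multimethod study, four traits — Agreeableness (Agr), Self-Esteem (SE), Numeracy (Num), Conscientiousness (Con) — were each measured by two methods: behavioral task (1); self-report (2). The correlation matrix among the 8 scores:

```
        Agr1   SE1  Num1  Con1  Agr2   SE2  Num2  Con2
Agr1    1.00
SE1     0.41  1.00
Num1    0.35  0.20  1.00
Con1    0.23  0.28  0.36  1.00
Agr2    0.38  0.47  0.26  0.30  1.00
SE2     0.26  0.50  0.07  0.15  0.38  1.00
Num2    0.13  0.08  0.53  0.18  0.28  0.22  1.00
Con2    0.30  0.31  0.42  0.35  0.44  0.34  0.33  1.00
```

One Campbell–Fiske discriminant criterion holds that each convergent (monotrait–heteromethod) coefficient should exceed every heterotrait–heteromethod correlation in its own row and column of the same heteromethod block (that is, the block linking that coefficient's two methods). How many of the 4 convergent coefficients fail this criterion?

2

Convergent coefficients and their comparison sets:
Agr (methods 1·2): 0.38 vs {0.26, 0.47, 0.13, 0.26, 0.30, 0.30} → fail.
SE (methods 1·2): 0.50 vs {0.47, 0.26, 0.08, 0.07, 0.31, 0.15} → pass.
Num (methods 1·2): 0.53 vs {0.26, 0.13, 0.07, 0.08, 0.42, 0.18} → pass.
Con (methods 1·2): 0.35 vs {0.30, 0.30, 0.15, 0.31, 0.18, 0.42} → fail.
2 of 4 fail.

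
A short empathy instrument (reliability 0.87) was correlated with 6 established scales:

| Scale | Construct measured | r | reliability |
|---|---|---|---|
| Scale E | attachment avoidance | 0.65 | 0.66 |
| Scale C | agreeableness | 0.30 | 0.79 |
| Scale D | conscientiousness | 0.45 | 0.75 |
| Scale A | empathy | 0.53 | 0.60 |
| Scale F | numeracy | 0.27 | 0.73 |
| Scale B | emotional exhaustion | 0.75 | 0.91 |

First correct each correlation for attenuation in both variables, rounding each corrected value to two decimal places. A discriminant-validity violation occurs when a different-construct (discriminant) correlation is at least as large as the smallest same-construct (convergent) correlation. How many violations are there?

Disattenuated r (r / √(r_scale · r_new)):
  Scale E (disc): 0.65 / √(0.66·0.87) = 0.86
  Scale C (disc): 0.30 / √(0.79·0.87) = 0.36
  Scale D (disc): 0.45 / √(0.75·0.87) = 0.56
  Scale A (conv): 0.53 / √(0.60·0.87) = 0.73
  Scale F (disc): 0.27 / √(0.73·0.87) = 0.34
  Scale B (disc): 0.75 / √(0.91·0.87) = 0.84
Smallest convergent = 0.73. Discriminant values: 0.86, 0.36, 0.56, 0.34, 0.84; count ≥ 0.73 → 2.

2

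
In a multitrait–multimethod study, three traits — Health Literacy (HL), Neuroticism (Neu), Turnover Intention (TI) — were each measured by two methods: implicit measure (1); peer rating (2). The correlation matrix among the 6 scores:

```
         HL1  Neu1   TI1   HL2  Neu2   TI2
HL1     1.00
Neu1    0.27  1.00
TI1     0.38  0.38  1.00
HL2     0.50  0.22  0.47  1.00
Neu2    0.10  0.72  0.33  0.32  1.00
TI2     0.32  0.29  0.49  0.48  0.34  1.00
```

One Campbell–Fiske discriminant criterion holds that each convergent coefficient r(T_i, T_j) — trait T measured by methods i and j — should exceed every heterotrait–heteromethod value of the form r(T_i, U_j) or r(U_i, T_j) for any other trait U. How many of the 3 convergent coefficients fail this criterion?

Each convergent coefficient versus the relevant comparison correlations:
HL (methods 1·2): 0.50 vs {0.10, 0.22, 0.32, 0.47} → pass.
Neu (methods 1·2): 0.72 vs {0.22, 0.10, 0.29, 0.33} → pass.
TI (methods 1·2): 0.49 vs {0.47, 0.32, 0.33, 0.29} → pass.
0 of 3 fail.

0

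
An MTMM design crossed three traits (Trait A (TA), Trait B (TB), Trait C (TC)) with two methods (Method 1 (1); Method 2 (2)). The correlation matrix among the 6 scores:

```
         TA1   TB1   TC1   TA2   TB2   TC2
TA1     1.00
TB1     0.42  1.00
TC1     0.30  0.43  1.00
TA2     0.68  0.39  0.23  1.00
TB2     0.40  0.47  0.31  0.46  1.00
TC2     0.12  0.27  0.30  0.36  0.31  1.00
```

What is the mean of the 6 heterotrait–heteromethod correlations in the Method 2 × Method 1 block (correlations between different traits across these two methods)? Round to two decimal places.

0.29

HTHM values (method 2 × method 1): 0.39, 0.23, 0.40, 0.31, 0.12, 0.27; mean = 1.72/6 = 0.29.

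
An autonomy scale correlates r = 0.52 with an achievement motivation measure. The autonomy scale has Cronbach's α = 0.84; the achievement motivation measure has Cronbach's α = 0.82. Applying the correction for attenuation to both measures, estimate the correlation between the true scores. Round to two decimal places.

r_true = r_obs / √(r_xx · r_yy) = 0.52 / √(0.84 × 0.82) = 0.52 / √0.6888 = 0.52 / 0.8299 ≈ 0.63.

0.63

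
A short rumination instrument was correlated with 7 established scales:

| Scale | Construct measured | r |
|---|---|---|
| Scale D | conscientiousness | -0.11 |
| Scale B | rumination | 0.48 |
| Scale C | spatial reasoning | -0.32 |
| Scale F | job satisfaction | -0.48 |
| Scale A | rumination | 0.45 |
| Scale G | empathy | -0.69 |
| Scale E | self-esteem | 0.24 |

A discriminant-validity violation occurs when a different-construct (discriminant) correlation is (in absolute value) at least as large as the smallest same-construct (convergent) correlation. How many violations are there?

Convergent (same construct = rumination): Scale B, Scale A.
Smallest convergent = 0.45. Discriminant |r|: 0.11, 0.32, 0.48, 0.69, 0.24; count ≥ 0.45 → 2.

2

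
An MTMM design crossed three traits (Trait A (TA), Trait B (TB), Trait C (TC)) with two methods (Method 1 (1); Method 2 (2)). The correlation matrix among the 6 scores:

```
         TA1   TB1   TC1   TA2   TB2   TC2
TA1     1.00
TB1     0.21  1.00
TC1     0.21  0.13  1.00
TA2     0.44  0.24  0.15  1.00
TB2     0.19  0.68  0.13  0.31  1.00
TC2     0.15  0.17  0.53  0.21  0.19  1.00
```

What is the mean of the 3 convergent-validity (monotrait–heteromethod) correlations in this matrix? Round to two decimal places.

Convergent values: 0.44, 0.68, 0.53; mean = 1.65/3 = 0.55.

0.55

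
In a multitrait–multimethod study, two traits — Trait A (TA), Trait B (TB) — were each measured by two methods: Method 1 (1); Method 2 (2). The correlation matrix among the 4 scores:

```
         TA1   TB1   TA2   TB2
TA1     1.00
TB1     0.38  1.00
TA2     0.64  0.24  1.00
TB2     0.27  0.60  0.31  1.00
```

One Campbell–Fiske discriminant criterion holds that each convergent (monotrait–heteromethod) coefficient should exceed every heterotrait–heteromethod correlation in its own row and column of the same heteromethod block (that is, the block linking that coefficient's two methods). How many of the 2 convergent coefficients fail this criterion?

0

Checking each validity diagonal entry against its comparison values:
TA (methods 1·2): 0.64 vs {0.27, 0.24} → pass.
TB (methods 1·2): 0.60 vs {0.24, 0.27} → pass.
0 of 2 fail.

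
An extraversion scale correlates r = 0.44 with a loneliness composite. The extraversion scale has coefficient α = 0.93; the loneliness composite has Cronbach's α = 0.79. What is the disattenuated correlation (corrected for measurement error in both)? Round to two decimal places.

0.51

r_true = r_obs / √(r_xx · r_yy) = 0.44 / √(0.93 × 0.79) = 0.44 / √0.7347 = 0.44 / 0.8571 ≈ 0.51.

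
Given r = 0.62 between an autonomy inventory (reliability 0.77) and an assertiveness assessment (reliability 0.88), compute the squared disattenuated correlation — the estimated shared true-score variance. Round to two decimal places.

0.57

Disattenuated r = 0.62 / √(0.77 × 0.88) = 0.62 / 0.8232 = 0.7532.
Shared true-score variance = 0.7532² = 0.5673 ≈ 0.57.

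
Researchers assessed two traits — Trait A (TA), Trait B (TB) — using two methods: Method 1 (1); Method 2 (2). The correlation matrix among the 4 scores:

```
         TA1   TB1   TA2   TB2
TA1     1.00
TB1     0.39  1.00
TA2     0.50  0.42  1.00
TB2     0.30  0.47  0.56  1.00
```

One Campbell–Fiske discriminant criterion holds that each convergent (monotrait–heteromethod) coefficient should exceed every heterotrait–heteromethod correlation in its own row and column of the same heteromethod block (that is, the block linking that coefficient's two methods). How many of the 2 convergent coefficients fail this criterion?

Convergent coefficients and their comparison sets:
TA (methods 1·2): 0.50 vs {0.30, 0.42} → pass.
TB (methods 1·2): 0.47 vs {0.42, 0.30} → pass.
0 of 2 fail.

0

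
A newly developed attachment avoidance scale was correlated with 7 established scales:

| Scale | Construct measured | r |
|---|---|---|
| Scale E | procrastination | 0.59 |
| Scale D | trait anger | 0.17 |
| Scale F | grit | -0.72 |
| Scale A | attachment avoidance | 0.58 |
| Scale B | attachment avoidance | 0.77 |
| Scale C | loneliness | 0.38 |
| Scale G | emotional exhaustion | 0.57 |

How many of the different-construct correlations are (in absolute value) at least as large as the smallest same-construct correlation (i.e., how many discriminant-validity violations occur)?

2

Convergent (same construct = attachment avoidance): Scale A, Scale B.
Smallest convergent = 0.58. Discriminant |r|: 0.59, 0.17, 0.72, 0.38, 0.57; count ≥ 0.58 → 2.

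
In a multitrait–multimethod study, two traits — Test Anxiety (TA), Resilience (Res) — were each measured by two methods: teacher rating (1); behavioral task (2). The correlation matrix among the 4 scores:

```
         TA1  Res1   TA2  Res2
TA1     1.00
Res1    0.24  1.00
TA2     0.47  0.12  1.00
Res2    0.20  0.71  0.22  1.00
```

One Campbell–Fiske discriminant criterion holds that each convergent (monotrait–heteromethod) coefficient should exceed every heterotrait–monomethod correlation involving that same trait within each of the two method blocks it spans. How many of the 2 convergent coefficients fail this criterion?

0

Checking each validity diagonal entry against its comparison values:
TA (methods 1·2): 0.47 vs {0.24, 0.22} → pass.
Res (methods 1·2): 0.71 vs {0.24, 0.22} → pass.
0 of 2 fail.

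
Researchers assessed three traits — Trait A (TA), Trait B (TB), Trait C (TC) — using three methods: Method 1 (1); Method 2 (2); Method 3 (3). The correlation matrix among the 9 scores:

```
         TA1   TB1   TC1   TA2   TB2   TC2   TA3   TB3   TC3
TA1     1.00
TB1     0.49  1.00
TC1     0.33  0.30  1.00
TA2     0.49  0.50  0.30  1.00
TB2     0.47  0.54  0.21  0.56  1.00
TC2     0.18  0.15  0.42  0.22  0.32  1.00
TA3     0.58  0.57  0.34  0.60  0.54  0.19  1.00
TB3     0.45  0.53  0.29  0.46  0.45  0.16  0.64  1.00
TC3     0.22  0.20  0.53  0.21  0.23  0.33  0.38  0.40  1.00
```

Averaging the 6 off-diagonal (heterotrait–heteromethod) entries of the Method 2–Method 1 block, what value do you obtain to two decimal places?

HTHM values (method 2 × method 1): 0.50, 0.30, 0.47, 0.21, 0.18, 0.15; mean = 1.81/6 = 0.30.

0.30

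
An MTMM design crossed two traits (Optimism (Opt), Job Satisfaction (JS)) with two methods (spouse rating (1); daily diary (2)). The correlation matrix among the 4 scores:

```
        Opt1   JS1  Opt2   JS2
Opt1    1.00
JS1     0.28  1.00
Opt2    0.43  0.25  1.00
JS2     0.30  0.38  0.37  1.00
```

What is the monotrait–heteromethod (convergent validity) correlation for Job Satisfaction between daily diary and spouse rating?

0.38

Same trait (JS), different methods: r(JS2, JS1) = 0.38.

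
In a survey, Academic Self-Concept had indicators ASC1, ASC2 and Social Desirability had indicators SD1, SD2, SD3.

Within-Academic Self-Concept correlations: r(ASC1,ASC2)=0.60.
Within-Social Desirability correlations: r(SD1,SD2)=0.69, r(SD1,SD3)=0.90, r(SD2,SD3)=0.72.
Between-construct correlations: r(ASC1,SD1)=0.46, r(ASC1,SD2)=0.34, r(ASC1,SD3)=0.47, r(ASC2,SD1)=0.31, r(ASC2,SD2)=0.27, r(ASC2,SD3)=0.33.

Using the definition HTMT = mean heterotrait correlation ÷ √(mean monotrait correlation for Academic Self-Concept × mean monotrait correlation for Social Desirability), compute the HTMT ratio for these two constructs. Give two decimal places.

Mean heterotrait r = 2.18/6 = 0.3633.
Mean within-ASC = 0.60/1 = 0.6000; mean within-SD = 2.31/3 = 0.7700.
Geometric mean = √(0.6000 × 0.7700) = 0.6797.
HTMT = 0.3633 / 0.6797 = 0.53.

0.53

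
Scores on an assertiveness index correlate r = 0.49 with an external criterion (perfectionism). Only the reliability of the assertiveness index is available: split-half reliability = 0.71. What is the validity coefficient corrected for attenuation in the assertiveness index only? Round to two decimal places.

0.58

Single correction: r_c = r_obs / √r_xx = 0.49 / √0.71 = 0.49 / 0.8426 ≈ 0.58.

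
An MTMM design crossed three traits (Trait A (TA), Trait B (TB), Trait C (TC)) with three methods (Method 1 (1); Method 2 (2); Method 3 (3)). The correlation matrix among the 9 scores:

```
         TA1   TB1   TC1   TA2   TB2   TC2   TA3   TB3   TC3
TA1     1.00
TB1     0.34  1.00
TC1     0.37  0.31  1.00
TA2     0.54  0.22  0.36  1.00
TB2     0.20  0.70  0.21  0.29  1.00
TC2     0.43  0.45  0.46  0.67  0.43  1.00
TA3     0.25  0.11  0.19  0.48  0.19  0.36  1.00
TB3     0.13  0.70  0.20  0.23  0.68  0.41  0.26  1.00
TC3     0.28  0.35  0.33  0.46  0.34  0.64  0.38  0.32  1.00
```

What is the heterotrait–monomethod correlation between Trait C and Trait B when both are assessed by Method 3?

0.32

Different traits, same method: r(TC3, TB3) = 0.32.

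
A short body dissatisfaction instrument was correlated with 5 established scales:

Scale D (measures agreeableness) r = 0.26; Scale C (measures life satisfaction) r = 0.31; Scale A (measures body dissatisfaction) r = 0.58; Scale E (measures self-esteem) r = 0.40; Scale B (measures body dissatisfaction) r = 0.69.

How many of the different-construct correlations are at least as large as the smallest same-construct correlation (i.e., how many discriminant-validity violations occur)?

0

Convergent (same construct = body dissatisfaction): Scale A, Scale B.
Smallest convergent = 0.58. Discriminant values: 0.26, 0.31, 0.40; count ≥ 0.58 → 0.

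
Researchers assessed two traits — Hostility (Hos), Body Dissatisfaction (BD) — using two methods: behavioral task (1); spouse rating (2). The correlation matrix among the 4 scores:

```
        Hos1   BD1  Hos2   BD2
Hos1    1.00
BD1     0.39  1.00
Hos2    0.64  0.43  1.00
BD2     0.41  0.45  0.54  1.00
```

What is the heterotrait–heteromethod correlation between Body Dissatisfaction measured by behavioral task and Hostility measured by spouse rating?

Different traits and methods: r(BD1, Hos2) = 0.43.

0.43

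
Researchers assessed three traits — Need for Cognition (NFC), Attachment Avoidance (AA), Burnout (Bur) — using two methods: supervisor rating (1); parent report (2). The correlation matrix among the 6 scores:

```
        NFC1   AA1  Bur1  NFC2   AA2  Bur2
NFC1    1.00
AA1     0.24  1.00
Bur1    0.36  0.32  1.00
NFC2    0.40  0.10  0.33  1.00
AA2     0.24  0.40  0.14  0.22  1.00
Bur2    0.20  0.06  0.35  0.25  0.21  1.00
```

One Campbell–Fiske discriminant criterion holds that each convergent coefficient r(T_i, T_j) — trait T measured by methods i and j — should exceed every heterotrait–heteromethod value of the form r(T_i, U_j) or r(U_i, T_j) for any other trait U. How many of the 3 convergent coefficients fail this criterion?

Convergent coefficients and their comparison sets:
NFC (methods 1·2): 0.40 vs {0.24, 0.10, 0.20, 0.33} → pass.
AA (methods 1·2): 0.40 vs {0.10, 0.24, 0.06, 0.14} → pass.
Bur (methods 1·2): 0.35 vs {0.33, 0.20, 0.14, 0.06} → pass.
0 of 3 fail.

0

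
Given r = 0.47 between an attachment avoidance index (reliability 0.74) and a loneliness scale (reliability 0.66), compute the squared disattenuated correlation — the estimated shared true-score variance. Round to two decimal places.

0.45

Disattenuated r = 0.47 / √(0.74 × 0.66) = 0.47 / 0.6989 = 0.6725.
Shared true-score variance = 0.6725² = 0.4523 ≈ 0.45.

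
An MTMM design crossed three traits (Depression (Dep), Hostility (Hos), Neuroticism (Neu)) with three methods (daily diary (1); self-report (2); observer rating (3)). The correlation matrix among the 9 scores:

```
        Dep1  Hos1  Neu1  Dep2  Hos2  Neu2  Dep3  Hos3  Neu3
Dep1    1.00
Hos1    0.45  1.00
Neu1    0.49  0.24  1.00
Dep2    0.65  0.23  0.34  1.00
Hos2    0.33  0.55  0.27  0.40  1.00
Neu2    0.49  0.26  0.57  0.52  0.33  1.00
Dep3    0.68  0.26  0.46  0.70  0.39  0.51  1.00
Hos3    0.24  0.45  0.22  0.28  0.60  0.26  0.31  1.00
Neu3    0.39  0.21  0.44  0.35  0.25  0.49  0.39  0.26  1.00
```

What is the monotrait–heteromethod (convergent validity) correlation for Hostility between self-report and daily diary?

Same trait (Hos), different methods: r(Hos2, Hos1) = 0.55.

0.55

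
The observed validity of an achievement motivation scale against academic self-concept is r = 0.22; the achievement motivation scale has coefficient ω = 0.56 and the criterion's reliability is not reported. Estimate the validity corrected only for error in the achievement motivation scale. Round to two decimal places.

0.29

Single correction: r_c = r_obs / √r_xx = 0.22 / √0.56 = 0.22 / 0.7483 ≈ 0.29.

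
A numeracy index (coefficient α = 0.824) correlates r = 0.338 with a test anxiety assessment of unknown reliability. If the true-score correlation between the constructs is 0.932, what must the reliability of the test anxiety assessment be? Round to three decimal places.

r_true = r_obs / √(r_xx · r_yy) ⇒ 0.932 = 0.338 / √(0.824 · r_yy).
√(0.824 · r_yy) = 0.338 / 0.932 = 0.3627; 0.824 · r_yy = 0.1316; r_yy = 0.1316 / 0.824 ≈ 0.160.

0.160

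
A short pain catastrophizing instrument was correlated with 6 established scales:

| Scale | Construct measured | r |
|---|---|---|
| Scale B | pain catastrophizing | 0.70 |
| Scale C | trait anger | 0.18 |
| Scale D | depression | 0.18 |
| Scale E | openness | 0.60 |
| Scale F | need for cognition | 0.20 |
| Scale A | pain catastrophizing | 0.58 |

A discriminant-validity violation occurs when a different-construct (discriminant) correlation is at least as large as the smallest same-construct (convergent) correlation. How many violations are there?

1

Convergent (same construct = pain catastrophizing): Scale B, Scale A.
Smallest convergent = 0.58. Discriminant values: 0.18, 0.18, 0.60, 0.20; count ≥ 0.58 → 1.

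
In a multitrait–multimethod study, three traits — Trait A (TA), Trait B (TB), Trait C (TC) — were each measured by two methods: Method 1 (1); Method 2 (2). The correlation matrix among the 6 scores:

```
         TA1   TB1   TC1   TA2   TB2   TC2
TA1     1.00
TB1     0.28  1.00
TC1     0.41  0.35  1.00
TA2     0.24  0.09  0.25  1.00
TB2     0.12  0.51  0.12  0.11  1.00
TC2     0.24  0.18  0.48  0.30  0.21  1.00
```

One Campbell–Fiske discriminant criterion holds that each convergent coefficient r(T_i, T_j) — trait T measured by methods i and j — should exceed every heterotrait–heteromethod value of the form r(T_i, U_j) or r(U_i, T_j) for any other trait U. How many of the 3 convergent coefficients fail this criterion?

1

Convergent coefficients and their comparison sets:
TA (methods 1·2): 0.24 vs {0.12, 0.09, 0.24, 0.25} → fail.
TB (methods 1·2): 0.51 vs {0.09, 0.12, 0.18, 0.12} → pass.
TC (methods 1·2): 0.48 vs {0.25, 0.24, 0.12, 0.18} → pass.
1 of 3 fail.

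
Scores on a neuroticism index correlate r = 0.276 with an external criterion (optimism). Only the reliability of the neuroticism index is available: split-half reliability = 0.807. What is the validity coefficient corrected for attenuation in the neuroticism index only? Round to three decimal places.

0.307

Single correction: r_c = r_obs / √r_xx = 0.276 / √0.807 = 0.276 / 0.8983 ≈ 0.307.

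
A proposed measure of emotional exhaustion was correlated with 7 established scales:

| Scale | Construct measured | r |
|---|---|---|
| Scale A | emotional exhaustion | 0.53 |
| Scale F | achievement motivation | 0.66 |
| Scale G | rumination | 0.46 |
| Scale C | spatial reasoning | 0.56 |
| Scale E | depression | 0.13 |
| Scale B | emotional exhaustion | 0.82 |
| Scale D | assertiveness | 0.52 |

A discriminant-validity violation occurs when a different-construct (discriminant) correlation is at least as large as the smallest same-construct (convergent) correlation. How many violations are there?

2

Convergent (same construct = emotional exhaustion): Scale A, Scale B.
Smallest convergent = 0.53. Discriminant values: 0.66, 0.46, 0.56, 0.13, 0.52; count ≥ 0.53 → 2.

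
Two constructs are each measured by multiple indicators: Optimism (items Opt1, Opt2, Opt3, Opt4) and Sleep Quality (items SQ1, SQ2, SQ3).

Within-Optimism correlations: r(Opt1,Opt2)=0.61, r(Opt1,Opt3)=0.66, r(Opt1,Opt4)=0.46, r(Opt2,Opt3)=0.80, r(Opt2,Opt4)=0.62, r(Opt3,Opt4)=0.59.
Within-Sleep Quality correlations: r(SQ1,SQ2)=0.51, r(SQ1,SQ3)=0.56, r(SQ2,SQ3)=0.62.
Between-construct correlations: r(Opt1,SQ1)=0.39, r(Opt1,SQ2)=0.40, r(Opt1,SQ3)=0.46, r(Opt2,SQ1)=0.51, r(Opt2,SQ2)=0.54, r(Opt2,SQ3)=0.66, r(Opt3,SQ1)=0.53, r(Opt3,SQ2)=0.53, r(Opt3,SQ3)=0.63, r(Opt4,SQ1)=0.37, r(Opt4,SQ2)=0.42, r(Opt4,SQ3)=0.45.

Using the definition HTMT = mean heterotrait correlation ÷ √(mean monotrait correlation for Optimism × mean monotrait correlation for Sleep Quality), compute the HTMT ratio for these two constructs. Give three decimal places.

0.828

Mean heterotrait r = 5.89/12 = 0.4908.
Mean within-Opt = 3.74/6 = 0.6233; mean within-SQ = 1.69/3 = 0.5633.
Geometric mean = √(0.6233 × 0.5633) = 0.5925.
HTMT = 0.4908 / 0.5925 = 0.828.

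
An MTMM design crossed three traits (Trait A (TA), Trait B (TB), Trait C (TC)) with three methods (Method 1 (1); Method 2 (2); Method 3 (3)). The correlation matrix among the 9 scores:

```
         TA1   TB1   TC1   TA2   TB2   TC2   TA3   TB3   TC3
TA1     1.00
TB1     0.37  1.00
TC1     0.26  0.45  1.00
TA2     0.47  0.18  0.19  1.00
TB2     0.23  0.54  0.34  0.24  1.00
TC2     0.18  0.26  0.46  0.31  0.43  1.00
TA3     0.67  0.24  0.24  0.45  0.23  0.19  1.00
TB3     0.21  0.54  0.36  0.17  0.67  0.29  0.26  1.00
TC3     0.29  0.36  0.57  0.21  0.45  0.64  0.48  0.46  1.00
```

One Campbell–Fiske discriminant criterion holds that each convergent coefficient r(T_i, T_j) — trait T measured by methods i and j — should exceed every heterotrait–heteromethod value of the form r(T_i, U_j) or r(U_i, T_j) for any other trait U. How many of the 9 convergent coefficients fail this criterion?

0

Convergent coefficients and their comparison sets:
TA (methods 1·2): 0.47 vs {0.23, 0.18, 0.18, 0.19} → pass.
TA (methods 1·3): 0.67 vs {0.21, 0.24, 0.29, 0.24} → pass.
TA (methods 2·3): 0.45 vs {0.17, 0.23, 0.21, 0.19} → pass.
TB (methods 1·2): 0.54 vs {0.18, 0.23, 0.26, 0.34} → pass.
TB (methods 1·3): 0.54 vs {0.24, 0.21, 0.36, 0.36} → pass.
TB (methods 2·3): 0.67 vs {0.23, 0.17, 0.45, 0.29} → pass.
TC (methods 1·2): 0.46 vs {0.19, 0.18, 0.34, 0.26} → pass.
TC (methods 1·3): 0.57 vs {0.24, 0.29, 0.36, 0.36} → pass.
TC (methods 2·3): 0.64 vs {0.19, 0.21, 0.29, 0.45} → pass.
0 of 9 fail.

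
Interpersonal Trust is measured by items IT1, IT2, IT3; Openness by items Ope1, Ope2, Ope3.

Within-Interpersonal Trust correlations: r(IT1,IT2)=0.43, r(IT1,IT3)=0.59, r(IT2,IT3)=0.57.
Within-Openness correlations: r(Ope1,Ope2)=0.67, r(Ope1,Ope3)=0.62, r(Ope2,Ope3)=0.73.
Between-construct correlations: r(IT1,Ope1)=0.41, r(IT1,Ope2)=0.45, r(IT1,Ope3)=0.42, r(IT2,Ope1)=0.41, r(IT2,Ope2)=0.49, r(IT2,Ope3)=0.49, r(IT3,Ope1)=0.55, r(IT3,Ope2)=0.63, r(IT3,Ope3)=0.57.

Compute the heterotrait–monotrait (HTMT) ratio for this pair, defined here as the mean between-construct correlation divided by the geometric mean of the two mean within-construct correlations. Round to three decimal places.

0.822

Mean heterotrait r = 4.42/9 = 0.4911.
Mean within-IT = 1.59/3 = 0.5300; mean within-Ope = 2.02/3 = 0.6733.
Geometric mean = √(0.5300 × 0.6733) = 0.5974.
HTMT = 0.4911 / 0.5974 = 0.822.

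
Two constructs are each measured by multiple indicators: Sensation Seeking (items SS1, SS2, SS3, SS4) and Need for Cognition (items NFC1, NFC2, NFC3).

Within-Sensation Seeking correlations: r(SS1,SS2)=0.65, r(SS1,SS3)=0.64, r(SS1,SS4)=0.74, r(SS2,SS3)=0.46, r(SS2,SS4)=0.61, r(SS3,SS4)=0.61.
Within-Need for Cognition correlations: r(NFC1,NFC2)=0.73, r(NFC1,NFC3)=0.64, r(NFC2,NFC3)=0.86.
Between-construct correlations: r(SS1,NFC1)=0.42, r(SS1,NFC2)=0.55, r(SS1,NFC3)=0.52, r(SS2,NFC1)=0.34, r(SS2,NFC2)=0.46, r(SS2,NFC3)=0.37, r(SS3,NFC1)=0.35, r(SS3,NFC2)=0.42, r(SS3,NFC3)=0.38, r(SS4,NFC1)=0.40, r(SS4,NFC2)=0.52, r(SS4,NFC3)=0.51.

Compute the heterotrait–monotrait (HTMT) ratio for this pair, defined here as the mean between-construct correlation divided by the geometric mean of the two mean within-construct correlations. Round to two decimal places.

0.64

Between-construct mean = 5.24/12 = 0.4367.
Mean within-SS = 3.71/6 = 0.6183; mean within-NFC = 2.23/3 = 0.7433.
Geometric mean = √(0.6183 × 0.7433) = 0.6779.
HTMT = 0.4367 / 0.6779 = 0.64.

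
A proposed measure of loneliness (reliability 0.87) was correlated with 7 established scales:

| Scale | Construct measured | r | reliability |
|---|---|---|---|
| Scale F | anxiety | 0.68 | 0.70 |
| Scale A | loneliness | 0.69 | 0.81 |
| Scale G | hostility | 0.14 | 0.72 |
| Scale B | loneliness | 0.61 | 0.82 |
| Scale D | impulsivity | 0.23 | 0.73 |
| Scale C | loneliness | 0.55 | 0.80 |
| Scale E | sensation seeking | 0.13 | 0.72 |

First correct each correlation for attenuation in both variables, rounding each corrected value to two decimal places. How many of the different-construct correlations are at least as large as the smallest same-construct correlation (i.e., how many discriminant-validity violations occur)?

1

Disattenuated r (r / √(r_scale · r_new)):
  Scale F (disc): 0.68 / √(0.70·0.87) = 0.87
  Scale A (conv): 0.69 / √(0.81·0.87) = 0.82
  Scale G (disc): 0.14 / √(0.72·0.87) = 0.18
  Scale B (conv): 0.61 / √(0.82·0.87) = 0.72
  Scale D (disc): 0.23 / √(0.73·0.87) = 0.29
  Scale C (conv): 0.55 / √(0.80·0.87) = 0.66
  Scale E (disc): 0.13 / √(0.72·0.87) = 0.16
Smallest convergent = 0.66. Discriminant values: 0.87, 0.18, 0.29, 0.16; count ≥ 0.66 → 1.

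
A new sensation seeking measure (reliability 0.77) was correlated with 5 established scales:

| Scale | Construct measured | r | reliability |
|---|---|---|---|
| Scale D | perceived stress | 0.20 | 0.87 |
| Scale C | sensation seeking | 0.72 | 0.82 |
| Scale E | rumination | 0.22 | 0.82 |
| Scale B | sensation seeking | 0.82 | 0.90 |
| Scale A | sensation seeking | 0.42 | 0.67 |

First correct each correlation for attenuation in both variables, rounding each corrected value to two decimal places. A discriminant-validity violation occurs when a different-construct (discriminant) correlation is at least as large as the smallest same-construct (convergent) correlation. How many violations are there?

0

Disattenuated r (r / √(r_scale · r_new)):
  Scale D (disc): 0.20 / √(0.87·0.77) = 0.24
  Scale C (conv): 0.72 / √(0.82·0.77) = 0.91
  Scale E (disc): 0.22 / √(0.82·0.77) = 0.28
  Scale B (conv): 0.82 / √(0.90·0.77) = 0.99
  Scale A (conv): 0.42 / √(0.67·0.77) = 0.58
Smallest convergent = 0.58. Discriminant values: 0.24, 0.28; count ≥ 0.58 → 0.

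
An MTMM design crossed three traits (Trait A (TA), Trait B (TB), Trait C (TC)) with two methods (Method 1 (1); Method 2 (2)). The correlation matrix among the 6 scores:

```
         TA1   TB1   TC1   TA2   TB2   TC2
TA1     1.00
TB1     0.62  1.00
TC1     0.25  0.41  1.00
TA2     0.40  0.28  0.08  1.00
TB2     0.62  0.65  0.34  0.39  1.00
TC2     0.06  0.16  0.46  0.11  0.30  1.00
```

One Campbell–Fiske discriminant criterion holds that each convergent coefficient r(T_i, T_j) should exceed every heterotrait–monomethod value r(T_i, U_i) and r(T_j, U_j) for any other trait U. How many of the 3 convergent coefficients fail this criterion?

Convergent coefficients and their comparison sets:
TA (methods 1·2): 0.40 vs {0.62, 0.39, 0.25, 0.11} → fail.
TB (methods 1·2): 0.65 vs {0.62, 0.39, 0.41, 0.30} → pass.
TC (methods 1·2): 0.46 vs {0.25, 0.11, 0.41, 0.30} → pass.
1 of 3 fail.

1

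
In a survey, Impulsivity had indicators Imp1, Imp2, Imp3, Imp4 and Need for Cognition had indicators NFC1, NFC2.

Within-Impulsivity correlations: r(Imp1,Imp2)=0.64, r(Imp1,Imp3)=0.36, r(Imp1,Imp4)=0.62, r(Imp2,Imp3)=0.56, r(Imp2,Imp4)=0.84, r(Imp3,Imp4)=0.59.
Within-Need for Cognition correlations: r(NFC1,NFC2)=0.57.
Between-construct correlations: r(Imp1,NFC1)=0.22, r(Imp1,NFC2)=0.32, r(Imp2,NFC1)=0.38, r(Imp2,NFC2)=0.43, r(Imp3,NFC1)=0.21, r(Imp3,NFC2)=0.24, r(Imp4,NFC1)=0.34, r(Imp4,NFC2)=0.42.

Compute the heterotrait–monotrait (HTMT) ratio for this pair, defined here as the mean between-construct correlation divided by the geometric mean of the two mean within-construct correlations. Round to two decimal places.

0.55

Mean between = 2.56/8 = 0.3200.
Mean within-Imp = 3.61/6 = 0.6017; mean within-NFC = 0.57/1 = 0.5700.
Geometric mean = √(0.6017 × 0.5700) = 0.5856.
HTMT = 0.3200 / 0.5856 = 0.55.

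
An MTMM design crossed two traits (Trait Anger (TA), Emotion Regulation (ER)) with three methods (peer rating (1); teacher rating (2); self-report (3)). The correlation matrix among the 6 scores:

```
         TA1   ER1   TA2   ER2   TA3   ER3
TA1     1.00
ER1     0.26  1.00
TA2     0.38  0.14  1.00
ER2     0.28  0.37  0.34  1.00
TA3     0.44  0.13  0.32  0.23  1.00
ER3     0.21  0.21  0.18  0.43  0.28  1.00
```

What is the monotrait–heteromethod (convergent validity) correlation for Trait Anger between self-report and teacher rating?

0.32

Same trait (TA), different methods: r(TA3, TA2) = 0.32.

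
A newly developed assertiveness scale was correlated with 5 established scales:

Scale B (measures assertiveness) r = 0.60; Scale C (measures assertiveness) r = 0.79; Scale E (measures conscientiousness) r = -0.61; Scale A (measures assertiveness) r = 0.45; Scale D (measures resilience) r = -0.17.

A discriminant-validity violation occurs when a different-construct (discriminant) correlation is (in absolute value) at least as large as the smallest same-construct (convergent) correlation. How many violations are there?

1

Convergent (same construct = assertiveness): Scale B, Scale C, Scale A.
Smallest convergent = 0.45. Discriminant |r|: 0.61, 0.17; count ≥ 0.45 → 1.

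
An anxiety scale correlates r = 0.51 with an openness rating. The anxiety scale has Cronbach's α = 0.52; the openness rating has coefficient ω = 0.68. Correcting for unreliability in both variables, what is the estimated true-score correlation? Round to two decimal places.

0.86

r_true = r_obs / √(r_xx · r_yy) = 0.51 / √(0.52 × 0.68) = 0.51 / √0.3536 = 0.51 / 0.5946 ≈ 0.86.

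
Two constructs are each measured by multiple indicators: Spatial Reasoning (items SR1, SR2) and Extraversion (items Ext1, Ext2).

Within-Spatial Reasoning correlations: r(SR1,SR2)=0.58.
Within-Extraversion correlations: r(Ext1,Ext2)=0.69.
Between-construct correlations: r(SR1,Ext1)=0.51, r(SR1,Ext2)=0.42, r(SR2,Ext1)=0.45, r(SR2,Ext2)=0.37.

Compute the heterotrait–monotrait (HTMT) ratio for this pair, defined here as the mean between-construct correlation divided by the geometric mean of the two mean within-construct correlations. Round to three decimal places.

Mean heterotrait r = 1.75/4 = 0.4375.
Mean within-SR = 0.58/1 = 0.5800; mean within-Ext = 0.69/1 = 0.6900.
Geometric mean = √(0.5800 × 0.6900) = 0.6326.
HTMT = 0.4375 / 0.6326 = 0.692.

0.692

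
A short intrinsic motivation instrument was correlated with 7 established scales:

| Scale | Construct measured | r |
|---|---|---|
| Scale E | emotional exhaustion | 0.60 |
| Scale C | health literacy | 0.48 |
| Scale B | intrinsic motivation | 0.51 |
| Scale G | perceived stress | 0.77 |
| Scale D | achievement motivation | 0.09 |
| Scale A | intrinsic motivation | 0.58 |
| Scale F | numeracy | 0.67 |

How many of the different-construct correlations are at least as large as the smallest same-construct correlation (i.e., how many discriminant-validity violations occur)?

Convergent (same construct = intrinsic motivation): Scale B, Scale A.
Smallest convergent = 0.51. Discriminant values: 0.60, 0.48, 0.77, 0.09, 0.67; count ≥ 0.51 → 3.

3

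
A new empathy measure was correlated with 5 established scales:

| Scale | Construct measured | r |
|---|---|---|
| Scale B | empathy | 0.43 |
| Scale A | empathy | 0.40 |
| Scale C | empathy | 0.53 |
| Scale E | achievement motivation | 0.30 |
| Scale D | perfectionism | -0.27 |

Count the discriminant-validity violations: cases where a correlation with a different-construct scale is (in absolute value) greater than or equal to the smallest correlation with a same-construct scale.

Convergent (same construct = empathy): Scale B, Scale A, Scale C.
Smallest convergent = 0.40. Discriminant |r|: 0.30, 0.27; count ≥ 0.40 → 0.

0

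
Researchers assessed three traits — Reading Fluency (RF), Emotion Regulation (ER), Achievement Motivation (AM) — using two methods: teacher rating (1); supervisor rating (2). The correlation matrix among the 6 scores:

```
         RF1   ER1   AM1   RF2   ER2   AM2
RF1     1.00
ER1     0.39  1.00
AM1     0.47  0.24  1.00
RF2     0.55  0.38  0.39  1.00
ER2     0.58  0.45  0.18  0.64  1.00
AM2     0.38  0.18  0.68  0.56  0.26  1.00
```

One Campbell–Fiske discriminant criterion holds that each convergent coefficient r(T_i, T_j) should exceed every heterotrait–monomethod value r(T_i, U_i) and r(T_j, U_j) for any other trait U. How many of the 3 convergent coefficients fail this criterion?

Convergent coefficients and their comparison sets:
RF (methods 1·2): 0.55 vs {0.39, 0.64, 0.47, 0.56} → fail.
ER (methods 1·2): 0.45 vs {0.39, 0.64, 0.24, 0.26} → fail.
AM (methods 1·2): 0.68 vs {0.47, 0.56, 0.24, 0.26} → pass.
2 of 3 fail.

2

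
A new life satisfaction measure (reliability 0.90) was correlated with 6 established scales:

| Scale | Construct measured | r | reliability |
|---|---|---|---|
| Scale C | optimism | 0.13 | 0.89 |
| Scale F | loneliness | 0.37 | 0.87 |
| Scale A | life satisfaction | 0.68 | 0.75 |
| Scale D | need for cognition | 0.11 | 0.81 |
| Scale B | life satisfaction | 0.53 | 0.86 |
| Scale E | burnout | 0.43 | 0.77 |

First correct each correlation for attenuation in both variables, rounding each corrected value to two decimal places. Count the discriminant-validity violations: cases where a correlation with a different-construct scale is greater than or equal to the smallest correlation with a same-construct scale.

Disattenuated r (r / √(r_scale · r_new)):
  Scale C (disc): 0.13 / √(0.89·0.90) = 0.15
  Scale F (disc): 0.37 / √(0.87·0.90) = 0.42
  Scale A (conv): 0.68 / √(0.75·0.90) = 0.83
  Scale D (disc): 0.11 / √(0.81·0.90) = 0.13
  Scale B (conv): 0.53 / √(0.86·0.90) = 0.60
  Scale E (disc): 0.43 / √(0.77·0.90) = 0.52
Smallest convergent = 0.60. Discriminant values: 0.15, 0.42, 0.13, 0.52; count ≥ 0.60 → 0.

0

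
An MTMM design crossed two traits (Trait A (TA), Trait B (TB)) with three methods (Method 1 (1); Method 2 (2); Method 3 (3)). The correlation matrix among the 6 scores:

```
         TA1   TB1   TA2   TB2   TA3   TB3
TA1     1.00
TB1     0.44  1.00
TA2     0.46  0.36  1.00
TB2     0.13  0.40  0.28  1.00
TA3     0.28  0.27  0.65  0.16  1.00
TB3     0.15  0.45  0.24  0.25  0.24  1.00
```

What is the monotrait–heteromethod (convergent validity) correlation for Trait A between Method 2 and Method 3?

0.65

Same trait (TA), different methods: r(TA2, TA3) = 0.65.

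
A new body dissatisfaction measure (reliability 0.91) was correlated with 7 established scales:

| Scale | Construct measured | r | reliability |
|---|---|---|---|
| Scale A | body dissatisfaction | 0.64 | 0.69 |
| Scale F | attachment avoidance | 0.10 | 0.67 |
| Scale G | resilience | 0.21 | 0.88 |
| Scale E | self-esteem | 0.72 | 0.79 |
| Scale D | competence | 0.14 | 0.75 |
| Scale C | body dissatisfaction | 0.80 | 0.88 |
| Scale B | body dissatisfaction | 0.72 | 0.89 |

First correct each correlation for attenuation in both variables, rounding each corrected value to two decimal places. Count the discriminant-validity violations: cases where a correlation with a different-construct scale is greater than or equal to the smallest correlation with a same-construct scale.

Disattenuated r (r / √(r_scale · r_new)):
  Scale A (conv): 0.64 / √(0.69·0.91) = 0.81
  Scale F (disc): 0.10 / √(0.67·0.91) = 0.13
  Scale G (disc): 0.21 / √(0.88·0.91) = 0.23
  Scale E (disc): 0.72 / √(0.79·0.91) = 0.85
  Scale D (disc): 0.14 / √(0.75·0.91) = 0.17
  Scale C (conv): 0.80 / √(0.88·0.91) = 0.89
  Scale B (conv): 0.72 / √(0.89·0.91) = 0.80
Smallest convergent = 0.80. Discriminant values: 0.13, 0.23, 0.85, 0.17; count ≥ 0.80 → 1.

1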